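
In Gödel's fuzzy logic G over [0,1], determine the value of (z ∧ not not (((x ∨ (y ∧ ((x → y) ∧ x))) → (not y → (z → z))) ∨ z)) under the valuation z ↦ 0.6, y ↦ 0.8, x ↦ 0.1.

0.60

(x → y): 0.1 ≤ 0.8, so result = 1
((x → y) ∧ x) = min(1, 0.1) = 0.1
(y ∧ ((x → y) ∧ x)) = min(0.8, 0.1) = 0.1
(x ∨ (y ∧ ((x → y) ∧ x))) = max(0.1, 0.1) = 0.1
not y: Gödel ¬ of 0.8 = 0 (operand ≠ 0)
(z → z): 0.6 ≤ 0.6, so result = 1
(not y → (z → z)): 0 ≤ 1, so result = 1
((x ∨ (y ∧ ((x → y) ∧ x))) → (not y → (z → z))): 0.1 ≤ 1, so result = 1
(((x ∨ (y ∧ ((x → y) ∧ x))) → (not y → (z → z))) ∨ z) = max(1, 0.6) = 1
not (((x ∨ (y ∧ ((x → y) ∧ x))) → (not y → (z → z))) ∨ z): Gödel ¬ of 1 = 0 (operand ≠ 0)
not not (((x ∨ (y ∧ ((x → y) ∧ x))) → (not y → (z → z))) ∨ z): Gödel ¬ of 0 = 1 (operand is 0)
(z ∧ not not (((x ∨ (y ∧ ((x → y) ∧ x))) → (not y → (z → z))) ∨ z)) = min(0.6, 1) = 0.6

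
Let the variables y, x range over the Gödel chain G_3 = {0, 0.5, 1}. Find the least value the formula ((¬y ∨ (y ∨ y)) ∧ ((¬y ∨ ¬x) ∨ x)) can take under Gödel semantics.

The minimum is attained at y = 0.5, x = 0:
  ¬y: Gödel ¬ of 0.5 = 0 (operand ≠ 0)
  (y ∨ y) = max(0.5, 0.5) = 0.5
  (¬y ∨ (y ∨ y)) = max(0, 0.5) = 0.5
  ¬y: Gödel ¬ of 0.5 = 0 (operand ≠ 0)
  ¬x: Gödel ¬ of 0 = 1 (operand is 0)
  (¬y ∨ ¬x) = max(0, 1) = 1
  ((¬y ∨ ¬x) ∨ x) = max(1, 0) = 1
  ((¬y ∨ (y ∨ y)) ∧ ((¬y ∨ ¬x) ∨ x)) = min(0.5, 1) = 0.5
Checking all 9 assignments confirms none give a value below 0.50.

0.50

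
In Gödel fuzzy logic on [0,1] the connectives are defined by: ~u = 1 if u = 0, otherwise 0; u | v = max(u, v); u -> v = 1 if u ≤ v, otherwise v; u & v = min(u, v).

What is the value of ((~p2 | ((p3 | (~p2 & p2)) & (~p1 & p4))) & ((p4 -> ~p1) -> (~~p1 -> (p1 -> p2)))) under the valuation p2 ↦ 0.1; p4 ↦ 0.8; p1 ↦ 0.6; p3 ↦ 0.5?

~p2: Gödel ¬ of 0.1 = 0 (operand ≠ 0)
~p2: Gödel ¬ of 0.1 = 0 (operand ≠ 0)
(~p2 & p2) = min(0, 0.1) = 0
(p3 | (~p2 & p2)) = max(0.5, 0) = 0.5
~p1: Gödel ¬ of 0.6 = 0 (operand ≠ 0)
(~p1 & p4) = min(0, 0.8) = 0
((p3 | (~p2 & p2)) & (~p1 & p4)) = min(0.5, 0) = 0
(~p2 | ((p3 | (~p2 & p2)) & (~p1 & p4))) = max(0, 0) = 0
~p1: Gödel ¬ of 0.6 = 0 (operand ≠ 0)
(p4 -> ~p1): 0.8 > 0, so result = 0
~p1: Gödel ¬ of 0.6 = 0 (operand ≠ 0)
~~p1: Gödel ¬ of 0 = 1 (operand is 0)
(p1 -> p2): 0.6 > 0.1, so result = 0.1
(~~p1 -> (p1 -> p2)): 1 > 0.1, so result = 0.1
((p4 -> ~p1) -> (~~p1 -> (p1 -> p2))): 0 ≤ 0.1, so result = 1
((~p2 | ((p3 | (~p2 & p2)) & (~p1 & p4))) & ((p4 -> ~p1) -> (~~p1 -> (p1 -> p2)))) = min(0, 1) = 0

0.00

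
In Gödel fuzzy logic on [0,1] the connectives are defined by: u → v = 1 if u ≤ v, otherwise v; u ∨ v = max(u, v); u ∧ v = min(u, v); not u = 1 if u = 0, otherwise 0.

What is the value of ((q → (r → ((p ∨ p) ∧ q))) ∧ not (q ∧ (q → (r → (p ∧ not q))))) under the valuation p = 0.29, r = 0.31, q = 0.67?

0.29

(p ∨ p) = max(0.29, 0.29) = 0.29
((p ∨ p) ∧ q) = min(0.29, 0.67) = 0.29
(r → ((p ∨ p) ∧ q)): 0.31 > 0.29, so result = 0.29
(q → (r → ((p ∨ p) ∧ q))): 0.67 > 0.29, so result = 0.29
not q: Gödel ¬ of 0.67 = 0 (operand ≠ 0)
(p ∧ not q) = min(0.29, 0) = 0
(r → (p ∧ not q)): 0.31 > 0, so result = 0
(q → (r → (p ∧ not q))): 0.67 > 0, so result = 0
(q ∧ (q → (r → (p ∧ not q)))) = min(0.67, 0) = 0
not (q ∧ (q → (r → (p ∧ not q)))): Gödel ¬ of 0 = 1 (operand is 0)
((q → (r → ((p ∨ p) ∧ q))) ∧ not (q ∧ (q → (r → (p ∧ not q))))) = min(0.29, 1) = 0.29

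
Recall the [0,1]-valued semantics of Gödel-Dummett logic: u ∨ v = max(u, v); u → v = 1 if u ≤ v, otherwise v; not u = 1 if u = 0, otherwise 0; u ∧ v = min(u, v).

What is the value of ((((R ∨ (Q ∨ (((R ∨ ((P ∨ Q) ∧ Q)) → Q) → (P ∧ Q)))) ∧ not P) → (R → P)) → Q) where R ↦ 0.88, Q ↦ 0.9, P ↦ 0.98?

0.90

(P ∨ Q) = max(0.98, 0.9) = 0.98
((P ∨ Q) ∧ Q) = min(0.98, 0.9) = 0.9
(R ∨ ((P ∨ Q) ∧ Q)) = max(0.88, 0.9) = 0.9
((R ∨ ((P ∨ Q) ∧ Q)) → Q): 0.9 ≤ 0.9, so result = 1
(P ∧ Q) = min(0.98, 0.9) = 0.9
(((R ∨ ((P ∨ Q) ∧ Q)) → Q) → (P ∧ Q)): 1 > 0.9, so result = 0.9
(Q ∨ (((R ∨ ((P ∨ Q) ∧ Q)) → Q) → (P ∧ Q))) = max(0.9, 0.9) = 0.9
(R ∨ (Q ∨ (((R ∨ ((P ∨ Q) ∧ Q)) → Q) → (P ∧ Q)))) = max(0.88, 0.9) = 0.9
not P: Gödel ¬ of 0.98 = 0 (operand ≠ 0)
((R ∨ (Q ∨ (((R ∨ ((P ∨ Q) ∧ Q)) → Q) → (P ∧ Q)))) ∧ not P) = min(0.9, 0) = 0
(R → P): 0.88 ≤ 0.98, so result = 1
(((R ∨ (Q ∨ (((R ∨ ((P ∨ Q) ∧ Q)) → Q) → (P ∧ Q)))) ∧ not P) → (R → P)): 0 ≤ 1, so result = 1
((((R ∨ (Q ∨ (((R ∨ ((P ∨ Q) ∧ Q)) → Q) → (P ∧ Q)))) ∧ not P) → (R → P)) → Q): 1 > 0.9, so result = 0.9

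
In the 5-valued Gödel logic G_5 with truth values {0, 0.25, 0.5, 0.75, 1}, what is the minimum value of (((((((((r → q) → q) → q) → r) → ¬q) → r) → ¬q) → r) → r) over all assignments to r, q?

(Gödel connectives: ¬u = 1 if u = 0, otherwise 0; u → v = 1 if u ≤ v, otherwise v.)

The minimum is attained at r = 0.25, q = 0.25:
  (r → q): 0.25 ≤ 0.25, so result = 1
  ((r → q) → q): 1 > 0.25, so result = 0.25
  (((r → q) → q) → q): 0.25 ≤ 0.25, so result = 1
  ((((r → q) → q) → q) → r): 1 > 0.25, so result = 0.25
  ¬q: Gödel ¬ of 0.25 = 0 (operand ≠ 0)
  (((((r → q) → q) → q) → r) → ¬q): 0.25 > 0, so result = 0
  ((((((r → q) → q) → q) → r) → ¬q) → r): 0 ≤ 0.25, so result = 1
  ¬q: Gödel ¬ of 0.25 = 0 (operand ≠ 0)
  (((((((r → q) → q) → q) → r) → ¬q) → r) → ¬q): 1 > 0, so result = 0
  ((((((((r → q) → q) → q) → r) → ¬q) → r) → ¬q) → r): 0 ≤ 0.25, so result = 1
  (((((((((r → q) → q) → q) → r) → ¬q) → r) → ¬q) → r) → r): 1 > 0.25, so result = 0.25
Checking all 25 assignments confirms none give a value below 0.25.

0.25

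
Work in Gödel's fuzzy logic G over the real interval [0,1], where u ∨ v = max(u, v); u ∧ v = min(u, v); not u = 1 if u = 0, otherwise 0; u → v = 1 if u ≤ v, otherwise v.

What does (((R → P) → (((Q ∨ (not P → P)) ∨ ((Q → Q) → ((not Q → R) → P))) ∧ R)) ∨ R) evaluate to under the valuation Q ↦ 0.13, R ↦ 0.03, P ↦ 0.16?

0.03

(R → P): 0.03 ≤ 0.16, so result = 1
not P: Gödel ¬ of 0.16 = 0 (operand ≠ 0)
(not P → P): 0 ≤ 0.16, so result = 1
(Q ∨ (not P → P)) = max(0.13, 1) = 1
(Q → Q): 0.13 ≤ 0.13, so result = 1
not Q: Gödel ¬ of 0.13 = 0 (operand ≠ 0)
(not Q → R): 0 ≤ 0.03, so result = 1
((not Q → R) → P): 1 > 0.16, so result = 0.16
((Q → Q) → ((not Q → R) → P)): 1 > 0.16, so result = 0.16
((Q ∨ (not P → P)) ∨ ((Q → Q) → ((not Q → R) → P))) = max(1, 0.16) = 1
(((Q ∨ (not P → P)) ∨ ((Q → Q) → ((not Q → R) → P))) ∧ R) = min(1, 0.03) = 0.03
((R → P) → (((Q ∨ (not P → P)) ∨ ((Q → Q) → ((not Q → R) → P))) ∧ R)): 1 > 0.03, so result = 0.03
(((R → P) → (((Q ∨ (not P → P)) ∨ ((Q → Q) → ((not Q → R) → P))) ∧ R)) ∨ R) = max(0.03, 0.03) = 0.03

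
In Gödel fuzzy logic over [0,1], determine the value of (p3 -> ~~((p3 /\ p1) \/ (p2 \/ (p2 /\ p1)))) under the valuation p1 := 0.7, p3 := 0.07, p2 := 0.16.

1.00

(p3 /\ p1) = min(0.07, 0.7) = 0.07
(p2 /\ p1) = min(0.16, 0.7) = 0.16
(p2 \/ (p2 /\ p1)) = max(0.16, 0.16) = 0.16
((p3 /\ p1) \/ (p2 \/ (p2 /\ p1))) = max(0.07, 0.16) = 0.16
~((p3 /\ p1) \/ (p2 \/ (p2 /\ p1))): Gödel ¬ of 0.16 = 0 (operand ≠ 0)
~~((p3 /\ p1) \/ (p2 \/ (p2 /\ p1))): Gödel ¬ of 0 = 1 (operand is 0)
(p3 -> ~~((p3 /\ p1) \/ (p2 \/ (p2 /\ p1)))): 0.07 ≤ 1, so result = 1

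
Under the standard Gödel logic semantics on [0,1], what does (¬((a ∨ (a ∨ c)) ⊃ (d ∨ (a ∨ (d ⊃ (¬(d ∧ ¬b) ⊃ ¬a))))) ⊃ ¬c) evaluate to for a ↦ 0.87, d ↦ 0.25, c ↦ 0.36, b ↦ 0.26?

1.00

(a ∨ c) = max(0.87, 0.36) = 0.87
(a ∨ (a ∨ c)) = max(0.87, 0.87) = 0.87
¬b: Gödel ¬ of 0.26 = 0 (operand ≠ 0)
(d ∧ ¬b) = min(0.25, 0) = 0
¬(d ∧ ¬b): Gödel ¬ of 0 = 1 (operand is 0)
¬a: Gödel ¬ of 0.87 = 0 (operand ≠ 0)
(¬(d ∧ ¬b) ⊃ ¬a): 1 > 0, so result = 0
(d ⊃ (¬(d ∧ ¬b) ⊃ ¬a)): 0.25 > 0, so result = 0
(a ∨ (d ⊃ (¬(d ∧ ¬b) ⊃ ¬a))) = max(0.87, 0) = 0.87
(d ∨ (a ∨ (d ⊃ (¬(d ∧ ¬b) ⊃ ¬a)))) = max(0.25, 0.87) = 0.87
((a ∨ (a ∨ c)) ⊃ (d ∨ (a ∨ (d ⊃ (¬(d ∧ ¬b) ⊃ ¬a))))): 0.87 ≤ 0.87, so result = 1
¬((a ∨ (a ∨ c)) ⊃ (d ∨ (a ∨ (d ⊃ (¬(d ∧ ¬b) ⊃ ¬a))))): Gödel ¬ of 1 = 0 (operand ≠ 0)
¬c: Gödel ¬ of 0.36 = 0 (operand ≠ 0)
(¬((a ∨ (a ∨ c)) ⊃ (d ∨ (a ∨ (d ⊃ (¬(d ∧ ¬b) ⊃ ¬a))))) ⊃ ¬c): 0 ≤ 0, so result = 1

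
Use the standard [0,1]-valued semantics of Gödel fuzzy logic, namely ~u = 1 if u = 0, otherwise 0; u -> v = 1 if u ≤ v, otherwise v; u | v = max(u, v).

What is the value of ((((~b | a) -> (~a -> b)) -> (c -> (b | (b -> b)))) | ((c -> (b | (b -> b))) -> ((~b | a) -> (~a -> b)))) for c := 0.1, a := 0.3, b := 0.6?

1.00

~b: Gödel ¬ of 0.6 = 0 (operand ≠ 0)
(~b | a) = max(0, 0.3) = 0.3
~a: Gödel ¬ of 0.3 = 0 (operand ≠ 0)
(~a -> b): 0 ≤ 0.6, so result = 1
((~b | a) -> (~a -> b)): 0.3 ≤ 1, so result = 1
(b -> b): 0.6 ≤ 0.6, so result = 1
(b | (b -> b)) = max(0.6, 1) = 1
(c -> (b | (b -> b))): 0.1 ≤ 1, so result = 1
(((~b | a) -> (~a -> b)) -> (c -> (b | (b -> b)))): 1 ≤ 1, so result = 1
(b -> b): 0.6 ≤ 0.6, so result = 1
(b | (b -> b)) = max(0.6, 1) = 1
(c -> (b | (b -> b))): 0.1 ≤ 1, so result = 1
~b: Gödel ¬ of 0.6 = 0 (operand ≠ 0)
(~b | a) = max(0, 0.3) = 0.3
~a: Gödel ¬ of 0.3 = 0 (operand ≠ 0)
(~a -> b): 0 ≤ 0.6, so result = 1
((~b | a) -> (~a -> b)): 0.3 ≤ 1, so result = 1
((c -> (b | (b -> b))) -> ((~b | a) -> (~a -> b))): 1 ≤ 1, so result = 1
((((~b | a) -> (~a -> b)) -> (c -> (b | (b -> b)))) | ((c -> (b | (b -> b))) -> ((~b | a) -> (~a -> b)))) = max(1, 1) = 1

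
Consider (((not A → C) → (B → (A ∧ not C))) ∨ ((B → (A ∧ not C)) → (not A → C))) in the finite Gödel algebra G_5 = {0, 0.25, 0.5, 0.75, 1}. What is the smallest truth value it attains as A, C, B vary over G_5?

1.00

Every assignment gives 1. For instance at A = 0, C = 0, B = 0:
  not A: Gödel ¬ of 0 = 1 (operand is 0)
  (not A → C): 1 > 0, so result = 0
  not C: Gödel ¬ of 0 = 1 (operand is 0)
  (A ∧ not C) = min(0, 1) = 0
  (B → (A ∧ not C)): 0 ≤ 0, so result = 1
  ((not A → C) → (B → (A ∧ not C))): 0 ≤ 1, so result = 1
  not C: Gödel ¬ of 0 = 1 (operand is 0)
  (A ∧ not C) = min(0, 1) = 0
  (B → (A ∧ not C)): 0 ≤ 0, so result = 1
  not A: Gödel ¬ of 0 = 1 (operand is 0)
  (not A → C): 1 > 0, so result = 0
  ((B → (A ∧ not C)) → (not A → C)): 1 > 0, so result = 0
  (((not A → C) → (B → (A ∧ not C))) ∨ ((B → (A ∧ not C)) → (not A → C))) = max(1, 0) = 1
All 125 assignments give value 1 — the formula is a G_5-tautology.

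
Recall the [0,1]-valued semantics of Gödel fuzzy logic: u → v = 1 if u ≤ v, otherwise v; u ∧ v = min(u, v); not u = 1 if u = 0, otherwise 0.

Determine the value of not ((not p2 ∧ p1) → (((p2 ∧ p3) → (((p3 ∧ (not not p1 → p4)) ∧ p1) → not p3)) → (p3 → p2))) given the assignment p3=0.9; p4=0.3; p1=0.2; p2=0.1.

0.00

not p2: Gödel ¬ of 0.1 = 0 (operand ≠ 0)
(not p2 ∧ p1) = min(0, 0.2) = 0
(p2 ∧ p3) = min(0.1, 0.9) = 0.1
not p1: Gödel ¬ of 0.2 = 0 (operand ≠ 0)
not not p1: Gödel ¬ of 0 = 1 (operand is 0)
(not not p1 → p4): 1 > 0.3, so result = 0.3
(p3 ∧ (not not p1 → p4)) = min(0.9, 0.3) = 0.3
((p3 ∧ (not not p1 → p4)) ∧ p1) = min(0.3, 0.2) = 0.2
not p3: Gödel ¬ of 0.9 = 0 (operand ≠ 0)
(((p3 ∧ (not not p1 → p4)) ∧ p1) → not p3): 0.2 > 0, so result = 0
((p2 ∧ p3) → (((p3 ∧ (not not p1 → p4)) ∧ p1) → not p3)): 0.1 > 0, so result = 0
(p3 → p2): 0.9 > 0.1, so result = 0.1
(((p2 ∧ p3) → (((p3 ∧ (not not p1 → p4)) ∧ p1) → not p3)) → (p3 → p2)): 0 ≤ 0.1, so result = 1
((not p2 ∧ p1) → (((p2 ∧ p3) → (((p3 ∧ (not not p1 → p4)) ∧ p1) → not p3)) → (p3 → p2))): 0 ≤ 1, so result = 1
not ((not p2 ∧ p1) → (((p2 ∧ p3) → (((p3 ∧ (not not p1 → p4)) ∧ p1) → not p3)) → (p3 → p2))): Gödel ¬ of 1 = 0 (operand ≠ 0)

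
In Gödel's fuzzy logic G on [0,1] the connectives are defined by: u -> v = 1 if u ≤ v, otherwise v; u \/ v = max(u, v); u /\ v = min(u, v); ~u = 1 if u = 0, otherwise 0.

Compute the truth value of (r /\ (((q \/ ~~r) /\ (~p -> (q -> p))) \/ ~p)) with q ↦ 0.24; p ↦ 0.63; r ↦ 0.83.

0.83

~r: Gödel ¬ of 0.83 = 0 (operand ≠ 0)
~~r: Gödel ¬ of 0 = 1 (operand is 0)
(q \/ ~~r) = max(0.24, 1) = 1
~p: Gödel ¬ of 0.63 = 0 (operand ≠ 0)
(q -> p): 0.24 ≤ 0.63, so result = 1
(~p -> (q -> p)): 0 ≤ 1, so result = 1
((q \/ ~~r) /\ (~p -> (q -> p))) = min(1, 1) = 1
~p: Gödel ¬ of 0.63 = 0 (operand ≠ 0)
(((q \/ ~~r) /\ (~p -> (q -> p))) \/ ~p) = max(1, 0) = 1
(r /\ (((q \/ ~~r) /\ (~p -> (q -> p))) \/ ~p)) = min(0.83, 1) = 0.83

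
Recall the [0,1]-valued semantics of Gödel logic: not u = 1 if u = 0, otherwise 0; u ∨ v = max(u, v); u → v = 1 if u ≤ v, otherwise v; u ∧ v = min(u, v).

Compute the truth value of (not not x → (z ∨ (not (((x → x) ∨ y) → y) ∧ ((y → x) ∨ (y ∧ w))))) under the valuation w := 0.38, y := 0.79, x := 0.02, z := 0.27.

0.27

not x: Gödel ¬ of 0.02 = 0 (operand ≠ 0)
not not x: Gödel ¬ of 0 = 1 (operand is 0)
(x → x): 0.02 ≤ 0.02, so result = 1
((x → x) ∨ y) = max(1, 0.79) = 1
(((x → x) ∨ y) → y): 1 > 0.79, so result = 0.79
not (((x → x) ∨ y) → y): Gödel ¬ of 0.79 = 0 (operand ≠ 0)
(y → x): 0.79 > 0.02, so result = 0.02
(y ∧ w) = min(0.79, 0.38) = 0.38
((y → x) ∨ (y ∧ w)) = max(0.02, 0.38) = 0.38
(not (((x → x) ∨ y) → y) ∧ ((y → x) ∨ (y ∧ w))) = min(0, 0.38) = 0
(z ∨ (not (((x → x) ∨ y) → y) ∧ ((y → x) ∨ (y ∧ w)))) = max(0.27, 0) = 0.27
(not not x → (z ∨ (not (((x → x) ∨ y) → y) ∧ ((y → x) ∨ (y ∧ w))))): 1 > 0.27, so result = 0.27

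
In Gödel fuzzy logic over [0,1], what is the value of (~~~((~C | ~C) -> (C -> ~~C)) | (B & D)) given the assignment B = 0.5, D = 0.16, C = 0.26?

~C: Gödel ¬ of 0.26 = 0 (operand ≠ 0)
~C: Gödel ¬ of 0.26 = 0 (operand ≠ 0)
(~C | ~C) = max(0, 0) = 0
~C: Gödel ¬ of 0.26 = 0 (operand ≠ 0)
~~C: Gödel ¬ of 0 = 1 (operand is 0)
(C -> ~~C): 0.26 ≤ 1, so result = 1
((~C | ~C) -> (C -> ~~C)): 0 ≤ 1, so result = 1
~((~C | ~C) -> (C -> ~~C)): Gödel ¬ of 1 = 0 (operand ≠ 0)
~~((~C | ~C) -> (C -> ~~C)): Gödel ¬ of 0 = 1 (operand is 0)
~~~((~C | ~C) -> (C -> ~~C)): Gödel ¬ of 1 = 0 (operand ≠ 0)
(B & D) = min(0.5, 0.16) = 0.16
(~~~((~C | ~C) -> (C -> ~~C)) | (B & D)) = max(0, 0.16) = 0.16

0.16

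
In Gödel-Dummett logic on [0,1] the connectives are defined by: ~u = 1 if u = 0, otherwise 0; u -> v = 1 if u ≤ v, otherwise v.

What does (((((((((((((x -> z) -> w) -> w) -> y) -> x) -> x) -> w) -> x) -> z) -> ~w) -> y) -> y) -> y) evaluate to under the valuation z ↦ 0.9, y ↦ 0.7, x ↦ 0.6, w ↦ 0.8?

1.00

(x -> z): 0.6 ≤ 0.9, so result = 1
((x -> z) -> w): 1 > 0.8, so result = 0.8
(((x -> z) -> w) -> w): 0.8 ≤ 0.8, so result = 1
((((x -> z) -> w) -> w) -> y): 1 > 0.7, so result = 0.7
(((((x -> z) -> w) -> w) -> y) -> x): 0.7 > 0.6, so result = 0.6
((((((x -> z) -> w) -> w) -> y) -> x) -> x): 0.6 ≤ 0.6, so result = 1
(((((((x -> z) -> w) -> w) -> y) -> x) -> x) -> w): 1 > 0.8, so result = 0.8
((((((((x -> z) -> w) -> w) -> y) -> x) -> x) -> w) -> x): 0.8 > 0.6, so result = 0.6
(((((((((x -> z) -> w) -> w) -> y) -> x) -> x) -> w) -> x) -> z): 0.6 ≤ 0.9, so result = 1
~w: Gödel ¬ of 0.8 = 0 (operand ≠ 0)
((((((((((x -> z) -> w) -> w) -> y) -> x) -> x) -> w) -> x) -> z) -> ~w): 1 > 0, so result = 0
(((((((((((x -> z) -> w) -> w) -> y) -> x) -> x) -> w) -> x) -> z) -> ~w) -> y): 0 ≤ 0.7, so result = 1
((((((((((((x -> z) -> w) -> w) -> y) -> x) -> x) -> w) -> x) -> z) -> ~w) -> y) -> y): 1 > 0.7, so result = 0.7
(((((((((((((x -> z) -> w) -> w) -> y) -> x) -> x) -> w) -> x) -> z) -> ~w) -> y) -> y) -> y): 0.7 ≤ 0.7, so result = 1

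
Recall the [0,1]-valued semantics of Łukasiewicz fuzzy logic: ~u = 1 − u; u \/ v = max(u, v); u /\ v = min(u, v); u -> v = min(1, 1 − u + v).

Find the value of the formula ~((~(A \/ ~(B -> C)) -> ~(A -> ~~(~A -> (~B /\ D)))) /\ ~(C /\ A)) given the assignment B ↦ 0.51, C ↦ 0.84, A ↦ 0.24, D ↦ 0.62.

0.76

(B -> C): min(1, 1 − 0.51 + 0.84) = 1
~(B -> C): Łukasiewicz ¬ gives 1 − 1 = 0
(A \/ ~(B -> C)) = max(0.24, 0) = 0.24
~(A \/ ~(B -> C)): Łukasiewicz ¬ gives 1 − 0.24 = 0.76
~A: Łukasiewicz ¬ gives 1 − 0.24 = 0.76
~B: Łukasiewicz ¬ gives 1 − 0.51 = 0.49
(~B /\ D) = min(0.49, 0.62) = 0.49
(~A -> (~B /\ D)): min(1, 1 − 0.76 + 0.49) = 0.73
~(~A -> (~B /\ D)): Łukasiewicz ¬ gives 1 − 0.73 = 0.27
~~(~A -> (~B /\ D)): Łukasiewicz ¬ gives 1 − 0.27 = 0.73
(A -> ~~(~A -> (~B /\ D))): min(1, 1 − 0.24 + 0.73) = 1
~(A -> ~~(~A -> (~B /\ D))): Łukasiewicz ¬ gives 1 − 1 = 0
(~(A \/ ~(B -> C)) -> ~(A -> ~~(~A -> (~B /\ D)))): min(1, 1 − 0.76 + 0) = 0.24
(C /\ A) = min(0.84, 0.24) = 0.24
~(C /\ A): Łukasiewicz ¬ gives 1 − 0.24 = 0.76
((~(A \/ ~(B -> C)) -> ~(A -> ~~(~A -> (~B /\ D)))) /\ ~(C /\ A)) = min(0.24, 0.76) = 0.24
~((~(A \/ ~(B -> C)) -> ~(A -> ~~(~A -> (~B /\ D)))) /\ ~(C /\ A)): Łukasiewicz ¬ gives 1 − 0.24 = 0.76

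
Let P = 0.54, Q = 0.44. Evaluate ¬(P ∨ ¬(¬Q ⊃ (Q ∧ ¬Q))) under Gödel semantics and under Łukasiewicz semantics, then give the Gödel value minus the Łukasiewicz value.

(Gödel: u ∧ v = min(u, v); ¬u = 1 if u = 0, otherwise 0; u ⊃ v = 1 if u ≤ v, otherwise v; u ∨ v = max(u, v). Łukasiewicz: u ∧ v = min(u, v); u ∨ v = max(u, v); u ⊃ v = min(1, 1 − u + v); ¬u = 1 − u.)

Gödel evaluation:
  ¬Q: Gödel ¬ of 0.44 = 0 (operand ≠ 0)
  ¬Q: Gödel ¬ of 0.44 = 0 (operand ≠ 0)
  (Q ∧ ¬Q) = min(0.44, 0) = 0
  (¬Q ⊃ (Q ∧ ¬Q)): 0 ≤ 0, so result = 1
  ¬(¬Q ⊃ (Q ∧ ¬Q)): Gödel ¬ of 1 = 0 (operand ≠ 0)
  (P ∨ ¬(¬Q ⊃ (Q ∧ ¬Q))) = max(0.54, 0) = 0.54
  ¬(P ∨ ¬(¬Q ⊃ (Q ∧ ¬Q))): Gödel ¬ of 0.54 = 0 (operand ≠ 0)
  Gödel value = 0
Łukasiewicz evaluation:
  ¬Q: Łukasiewicz ¬ gives 1 − 0.44 = 0.56
  ¬Q: Łukasiewicz ¬ gives 1 − 0.44 = 0.56
  (Q ∧ ¬Q) = min(0.44, 0.56) = 0.44
  (¬Q ⊃ (Q ∧ ¬Q)): min(1, 1 − 0.56 + 0.44) = 0.88
  ¬(¬Q ⊃ (Q ∧ ¬Q)): Łukasiewicz ¬ gives 1 − 0.88 = 0.12
  (P ∨ ¬(¬Q ⊃ (Q ∧ ¬Q))) = max(0.54, 0.12) = 0.54
  ¬(P ∨ ¬(¬Q ⊃ (Q ∧ ¬Q))): Łukasiewicz ¬ gives 1 − 0.54 = 0.46
  Łukasiewicz value = 0.46
Difference: 0 − 0.46 = -0.46

-0.46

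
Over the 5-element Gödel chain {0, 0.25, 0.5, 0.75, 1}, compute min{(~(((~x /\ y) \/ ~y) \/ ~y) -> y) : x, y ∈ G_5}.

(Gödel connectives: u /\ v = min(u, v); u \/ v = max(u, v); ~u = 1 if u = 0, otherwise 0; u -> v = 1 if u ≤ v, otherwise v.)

The minimum is attained at x = 0.25, y = 0.25:
  ~x: Gödel ¬ of 0.25 = 0 (operand ≠ 0)
  (~x /\ y) = min(0, 0.25) = 0
  ~y: Gödel ¬ of 0.25 = 0 (operand ≠ 0)
  ((~x /\ y) \/ ~y) = max(0, 0) = 0
  ~y: Gödel ¬ of 0.25 = 0 (operand ≠ 0)
  (((~x /\ y) \/ ~y) \/ ~y) = max(0, 0) = 0
  ~(((~x /\ y) \/ ~y) \/ ~y): Gödel ¬ of 0 = 1 (operand is 0)
  (~(((~x /\ y) \/ ~y) \/ ~y) -> y): 1 > 0.25, so result = 0.25
Checking all 25 assignments confirms none give a value below 0.25.

0.25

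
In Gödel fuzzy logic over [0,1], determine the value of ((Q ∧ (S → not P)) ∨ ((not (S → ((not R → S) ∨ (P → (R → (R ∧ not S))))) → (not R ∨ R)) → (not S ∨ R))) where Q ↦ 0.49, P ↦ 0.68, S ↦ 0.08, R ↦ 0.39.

0.39

not P: Gödel ¬ of 0.68 = 0 (operand ≠ 0)
(S → not P): 0.08 > 0, so result = 0
(Q ∧ (S → not P)) = min(0.49, 0) = 0
not R: Gödel ¬ of 0.39 = 0 (operand ≠ 0)
(not R → S): 0 ≤ 0.08, so result = 1
not S: Gödel ¬ of 0.08 = 0 (operand ≠ 0)
(R ∧ not S) = min(0.39, 0) = 0
(R → (R ∧ not S)): 0.39 > 0, so result = 0
(P → (R → (R ∧ not S))): 0.68 > 0, so result = 0
((not R → S) ∨ (P → (R → (R ∧ not S)))) = max(1, 0) = 1
(S → ((not R → S) ∨ (P → (R → (R ∧ not S))))): 0.08 ≤ 1, so result = 1
not (S → ((not R → S) ∨ (P → (R → (R ∧ not S))))): Gödel ¬ of 1 = 0 (operand ≠ 0)
not R: Gödel ¬ of 0.39 = 0 (operand ≠ 0)
(not R ∨ R) = max(0, 0.39) = 0.39
(not (S → ((not R → S) ∨ (P → (R → (R ∧ not S))))) → (not R ∨ R)): 0 ≤ 0.39, so result = 1
not S: Gödel ¬ of 0.08 = 0 (operand ≠ 0)
(not S ∨ R) = max(0, 0.39) = 0.39
((not (S → ((not R → S) ∨ (P → (R → (R ∧ not S))))) → (not R ∨ R)) → (not S ∨ R)): 1 > 0.39, so result = 0.39
((Q ∧ (S → not P)) ∨ ((not (S → ((not R → S) ∨ (P → (R → (R ∧ not S))))) → (not R ∨ R)) → (not S ∨ R))) = max(0, 0.39) = 0.39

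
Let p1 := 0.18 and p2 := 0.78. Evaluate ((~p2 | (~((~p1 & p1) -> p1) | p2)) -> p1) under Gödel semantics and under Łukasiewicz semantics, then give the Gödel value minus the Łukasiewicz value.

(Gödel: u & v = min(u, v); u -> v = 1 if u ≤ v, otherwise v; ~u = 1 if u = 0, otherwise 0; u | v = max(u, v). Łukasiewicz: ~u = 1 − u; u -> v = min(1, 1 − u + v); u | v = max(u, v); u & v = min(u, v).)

-0.22

Gödel evaluation:
  ~p2: Gödel ¬ of 0.78 = 0 (operand ≠ 0)
  ~p1: Gödel ¬ of 0.18 = 0 (operand ≠ 0)
  (~p1 & p1) = min(0, 0.18) = 0
  ((~p1 & p1) -> p1): 0 ≤ 0.18, so result = 1
  ~((~p1 & p1) -> p1): Gödel ¬ of 1 = 0 (operand ≠ 0)
  (~((~p1 & p1) -> p1) | p2) = max(0, 0.78) = 0.78
  (~p2 | (~((~p1 & p1) -> p1) | p2)) = max(0, 0.78) = 0.78
  ((~p2 | (~((~p1 & p1) -> p1) | p2)) -> p1): 0.78 > 0.18, so result = 0.18
  Gödel value = 0.18
Łukasiewicz evaluation:
  ~p2: Łukasiewicz ¬ gives 1 − 0.78 = 0.22
  ~p1: Łukasiewicz ¬ gives 1 − 0.18 = 0.82
  (~p1 & p1) = min(0.82, 0.18) = 0.18
  ((~p1 & p1) -> p1): min(1, 1 − 0.18 + 0.18) = 1
  ~((~p1 & p1) -> p1): Łukasiewicz ¬ gives 1 − 1 = 0
  (~((~p1 & p1) -> p1) | p2) = max(0, 0.78) = 0.78
  (~p2 | (~((~p1 & p1) -> p1) | p2)) = max(0.22, 0.78) = 0.78
  ((~p2 | (~((~p1 & p1) -> p1) | p2)) -> p1): min(1, 1 − 0.78 + 0.18) = 0.4
  Łukasiewicz value = 0.4
Difference: 0.18 − 0.4 = -0.22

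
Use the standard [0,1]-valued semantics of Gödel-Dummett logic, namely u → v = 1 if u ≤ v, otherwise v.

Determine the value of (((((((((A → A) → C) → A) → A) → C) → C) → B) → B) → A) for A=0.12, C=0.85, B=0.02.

(A → A): 0.12 ≤ 0.12, so result = 1
((A → A) → C): 1 > 0.85, so result = 0.85
(((A → A) → C) → A): 0.85 > 0.12, so result = 0.12
((((A → A) → C) → A) → A): 0.12 ≤ 0.12, so result = 1
(((((A → A) → C) → A) → A) → C): 1 > 0.85, so result = 0.85
((((((A → A) → C) → A) → A) → C) → C): 0.85 ≤ 0.85, so result = 1
(((((((A → A) → C) → A) → A) → C) → C) → B): 1 > 0.02, so result = 0.02
((((((((A → A) → C) → A) → A) → C) → C) → B) → B): 0.02 ≤ 0.02, so result = 1
(((((((((A → A) → C) → A) → A) → C) → C) → B) → B) → A): 1 > 0.12, so result = 0.12

0.12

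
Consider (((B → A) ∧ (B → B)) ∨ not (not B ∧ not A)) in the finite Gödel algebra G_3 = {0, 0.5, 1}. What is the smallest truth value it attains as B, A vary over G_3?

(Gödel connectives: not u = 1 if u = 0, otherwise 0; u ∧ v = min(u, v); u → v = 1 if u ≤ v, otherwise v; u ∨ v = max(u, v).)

1.00

Every assignment gives 1. For instance at B = 0, A = 0:
  (B → A): 0 ≤ 0, so result = 1
  (B → B): 0 ≤ 0, so result = 1
  ((B → A) ∧ (B → B)) = min(1, 1) = 1
  not B: Gödel ¬ of 0 = 1 (operand is 0)
  not A: Gödel ¬ of 0 = 1 (operand is 0)
  (not B ∧ not A) = min(1, 1) = 1
  not (not B ∧ not A): Gödel ¬ of 1 = 0 (operand ≠ 0)
  (((B → A) ∧ (B → B)) ∨ not (not B ∧ not A)) = max(1, 0) = 1
All 9 assignments give value 1 — the formula is a G_3-tautology.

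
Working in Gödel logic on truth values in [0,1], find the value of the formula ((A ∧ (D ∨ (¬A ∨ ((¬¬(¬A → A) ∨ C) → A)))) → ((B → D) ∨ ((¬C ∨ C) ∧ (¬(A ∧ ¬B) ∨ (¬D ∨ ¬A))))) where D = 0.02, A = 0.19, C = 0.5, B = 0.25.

1.00

¬A: Gödel ¬ of 0.19 = 0 (operand ≠ 0)
¬A: Gödel ¬ of 0.19 = 0 (operand ≠ 0)
(¬A → A): 0 ≤ 0.19, so result = 1
¬(¬A → A): Gödel ¬ of 1 = 0 (operand ≠ 0)
¬¬(¬A → A): Gödel ¬ of 0 = 1 (operand is 0)
(¬¬(¬A → A) ∨ C) = max(1, 0.5) = 1
((¬¬(¬A → A) ∨ C) → A): 1 > 0.19, so result = 0.19
(¬A ∨ ((¬¬(¬A → A) ∨ C) → A)) = max(0, 0.19) = 0.19
(D ∨ (¬A ∨ ((¬¬(¬A → A) ∨ C) → A))) = max(0.02, 0.19) = 0.19
(A ∧ (D ∨ (¬A ∨ ((¬¬(¬A → A) ∨ C) → A)))) = min(0.19, 0.19) = 0.19
(B → D): 0.25 > 0.02, so result = 0.02
¬C: Gödel ¬ of 0.5 = 0 (operand ≠ 0)
(¬C ∨ C) = max(0, 0.5) = 0.5
¬B: Gödel ¬ of 0.25 = 0 (operand ≠ 0)
(A ∧ ¬B) = min(0.19, 0) = 0
¬(A ∧ ¬B): Gödel ¬ of 0 = 1 (operand is 0)
¬D: Gödel ¬ of 0.02 = 0 (operand ≠ 0)
¬A: Gödel ¬ of 0.19 = 0 (operand ≠ 0)
(¬D ∨ ¬A) = max(0, 0) = 0
(¬(A ∧ ¬B) ∨ (¬D ∨ ¬A)) = max(1, 0) = 1
((¬C ∨ C) ∧ (¬(A ∧ ¬B) ∨ (¬D ∨ ¬A))) = min(0.5, 1) = 0.5
((B → D) ∨ ((¬C ∨ C) ∧ (¬(A ∧ ¬B) ∨ (¬D ∨ ¬A)))) = max(0.02, 0.5) = 0.5
((A ∧ (D ∨ (¬A ∨ ((¬¬(¬A → A) ∨ C) → A)))) → ((B → D) ∨ ((¬C ∨ C) ∧ (¬(A ∧ ¬B) ∨ (¬D ∨ ¬A))))): 0.19 ≤ 0.5, so result = 1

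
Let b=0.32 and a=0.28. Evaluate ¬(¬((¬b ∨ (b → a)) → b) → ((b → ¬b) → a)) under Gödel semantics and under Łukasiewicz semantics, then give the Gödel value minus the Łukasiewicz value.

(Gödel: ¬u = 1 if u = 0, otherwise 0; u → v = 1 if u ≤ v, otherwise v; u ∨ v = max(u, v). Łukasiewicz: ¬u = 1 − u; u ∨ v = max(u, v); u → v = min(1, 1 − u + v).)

-0.36

Gödel evaluation:
  ¬b: Gödel ¬ of 0.32 = 0 (operand ≠ 0)
  (b → a): 0.32 > 0.28, so result = 0.28
  (¬b ∨ (b → a)) = max(0, 0.28) = 0.28
  ((¬b ∨ (b → a)) → b): 0.28 ≤ 0.32, so result = 1
  ¬((¬b ∨ (b → a)) → b): Gödel ¬ of 1 = 0 (operand ≠ 0)
  ¬b: Gödel ¬ of 0.32 = 0 (operand ≠ 0)
  (b → ¬b): 0.32 > 0, so result = 0
  ((b → ¬b) → a): 0 ≤ 0.28, so result = 1
  (¬((¬b ∨ (b → a)) → b) → ((b → ¬b) → a)): 0 ≤ 1, so result = 1
  ¬(¬((¬b ∨ (b → a)) → b) → ((b → ¬b) → a)): Gödel ¬ of 1 = 0 (operand ≠ 0)
  Gödel value = 0
Łukasiewicz evaluation:
  ¬b: Łukasiewicz ¬ gives 1 − 0.32 = 0.68
  (b → a): min(1, 1 − 0.32 + 0.28) = 0.96
  (¬b ∨ (b → a)) = max(0.68, 0.96) = 0.96
  ((¬b ∨ (b → a)) → b): min(1, 1 − 0.96 + 0.32) = 0.36
  ¬((¬b ∨ (b → a)) → b): Łukasiewicz ¬ gives 1 − 0.36 = 0.64
  ¬b: Łukasiewicz ¬ gives 1 − 0.32 = 0.68
  (b → ¬b): min(1, 1 − 0.32 + 0.68) = 1
  ((b → ¬b) → a): min(1, 1 − 1 + 0.28) = 0.28
  (¬((¬b ∨ (b → a)) → b) → ((b → ¬b) → a)): min(1, 1 − 0.64 + 0.28) = 0.64
  ¬(¬((¬b ∨ (b → a)) → b) → ((b → ¬b) → a)): Łukasiewicz ¬ gives 1 − 0.64 = 0.36
  Łukasiewicz value = 0.36
Difference: 0 − 0.36 = -0.36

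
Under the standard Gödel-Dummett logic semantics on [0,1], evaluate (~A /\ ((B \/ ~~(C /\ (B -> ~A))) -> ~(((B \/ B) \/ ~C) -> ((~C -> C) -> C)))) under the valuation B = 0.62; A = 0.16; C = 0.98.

~A: Gödel ¬ of 0.16 = 0 (operand ≠ 0)
~A: Gödel ¬ of 0.16 = 0 (operand ≠ 0)
(B -> ~A): 0.62 > 0, so result = 0
(C /\ (B -> ~A)) = min(0.98, 0) = 0
~(C /\ (B -> ~A)): Gödel ¬ of 0 = 1 (operand is 0)
~~(C /\ (B -> ~A)): Gödel ¬ of 1 = 0 (operand ≠ 0)
(B \/ ~~(C /\ (B -> ~A))) = max(0.62, 0) = 0.62
(B \/ B) = max(0.62, 0.62) = 0.62
~C: Gödel ¬ of 0.98 = 0 (operand ≠ 0)
((B \/ B) \/ ~C) = max(0.62, 0) = 0.62
~C: Gödel ¬ of 0.98 = 0 (operand ≠ 0)
(~C -> C): 0 ≤ 0.98, so result = 1
((~C -> C) -> C): 1 > 0.98, so result = 0.98
(((B \/ B) \/ ~C) -> ((~C -> C) -> C)): 0.62 ≤ 0.98, so result = 1
~(((B \/ B) \/ ~C) -> ((~C -> C) -> C)): Gödel ¬ of 1 = 0 (operand ≠ 0)
((B \/ ~~(C /\ (B -> ~A))) -> ~(((B \/ B) \/ ~C) -> ((~C -> C) -> C))): 0.62 > 0, so result = 0
(~A /\ ((B \/ ~~(C /\ (B -> ~A))) -> ~(((B \/ B) \/ ~C) -> ((~C -> C) -> C)))) = min(0, 0) = 0

0.00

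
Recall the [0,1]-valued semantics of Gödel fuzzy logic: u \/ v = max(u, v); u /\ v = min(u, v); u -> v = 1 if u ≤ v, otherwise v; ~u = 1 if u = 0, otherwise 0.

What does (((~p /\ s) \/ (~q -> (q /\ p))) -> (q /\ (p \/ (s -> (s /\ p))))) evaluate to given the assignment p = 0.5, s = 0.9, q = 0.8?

~p: Gödel ¬ of 0.5 = 0 (operand ≠ 0)
(~p /\ s) = min(0, 0.9) = 0
~q: Gödel ¬ of 0.8 = 0 (operand ≠ 0)
(q /\ p) = min(0.8, 0.5) = 0.5
(~q -> (q /\ p)): 0 ≤ 0.5, so result = 1
((~p /\ s) \/ (~q -> (q /\ p))) = max(0, 1) = 1
(s /\ p) = min(0.9, 0.5) = 0.5
(s -> (s /\ p)): 0.9 > 0.5, so result = 0.5
(p \/ (s -> (s /\ p))) = max(0.5, 0.5) = 0.5
(q /\ (p \/ (s -> (s /\ p)))) = min(0.8, 0.5) = 0.5
(((~p /\ s) \/ (~q -> (q /\ p))) -> (q /\ (p \/ (s -> (s /\ p))))): 1 > 0.5, so result = 0.5

0.50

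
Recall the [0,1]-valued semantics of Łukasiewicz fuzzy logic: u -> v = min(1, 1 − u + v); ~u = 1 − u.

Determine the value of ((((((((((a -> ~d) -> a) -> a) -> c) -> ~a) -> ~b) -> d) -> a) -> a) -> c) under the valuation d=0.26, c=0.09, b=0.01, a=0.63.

0.46

~d: Łukasiewicz ¬ gives 1 − 0.26 = 0.74
(a -> ~d): min(1, 1 − 0.63 + 0.74) = 1
((a -> ~d) -> a): min(1, 1 − 1 + 0.63) = 0.63
(((a -> ~d) -> a) -> a): min(1, 1 − 0.63 + 0.63) = 1
((((a -> ~d) -> a) -> a) -> c): min(1, 1 − 1 + 0.09) = 0.09
~a: Łukasiewicz ¬ gives 1 − 0.63 = 0.37
(((((a -> ~d) -> a) -> a) -> c) -> ~a): min(1, 1 − 0.09 + 0.37) = 1
~b: Łukasiewicz ¬ gives 1 − 0.01 = 0.99
((((((a -> ~d) -> a) -> a) -> c) -> ~a) -> ~b): min(1, 1 − 1 + 0.99) = 0.99
(((((((a -> ~d) -> a) -> a) -> c) -> ~a) -> ~b) -> d): min(1, 1 − 0.99 + 0.26) = 0.27
((((((((a -> ~d) -> a) -> a) -> c) -> ~a) -> ~b) -> d) -> a): min(1, 1 − 0.27 + 0.63) = 1
(((((((((a -> ~d) -> a) -> a) -> c) -> ~a) -> ~b) -> d) -> a) -> a): min(1, 1 − 1 + 0.63) = 0.63
((((((((((a -> ~d) -> a) -> a) -> c) -> ~a) -> ~b) -> d) -> a) -> a) -> c): min(1, 1 − 0.63 + 0.09) = 0.46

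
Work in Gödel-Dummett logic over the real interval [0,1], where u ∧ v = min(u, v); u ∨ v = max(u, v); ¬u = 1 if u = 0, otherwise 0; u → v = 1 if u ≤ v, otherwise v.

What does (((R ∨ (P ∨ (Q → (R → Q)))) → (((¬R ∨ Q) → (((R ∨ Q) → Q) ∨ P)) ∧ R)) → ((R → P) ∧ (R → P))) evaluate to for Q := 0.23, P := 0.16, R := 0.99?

(R → Q): 0.99 > 0.23, so result = 0.23
(Q → (R → Q)): 0.23 ≤ 0.23, so result = 1
(P ∨ (Q → (R → Q))) = max(0.16, 1) = 1
(R ∨ (P ∨ (Q → (R → Q)))) = max(0.99, 1) = 1
¬R: Gödel ¬ of 0.99 = 0 (operand ≠ 0)
(¬R ∨ Q) = max(0, 0.23) = 0.23
(R ∨ Q) = max(0.99, 0.23) = 0.99
((R ∨ Q) → Q): 0.99 > 0.23, so result = 0.23
(((R ∨ Q) → Q) ∨ P) = max(0.23, 0.16) = 0.23
((¬R ∨ Q) → (((R ∨ Q) → Q) ∨ P)): 0.23 ≤ 0.23, so result = 1
(((¬R ∨ Q) → (((R ∨ Q) → Q) ∨ P)) ∧ R) = min(1, 0.99) = 0.99
((R ∨ (P ∨ (Q → (R → Q)))) → (((¬R ∨ Q) → (((R ∨ Q) → Q) ∨ P)) ∧ R)): 1 > 0.99, so result = 0.99
(R → P): 0.99 > 0.16, so result = 0.16
(R → P): 0.99 > 0.16, so result = 0.16
((R → P) ∧ (R → P)) = min(0.16, 0.16) = 0.16
(((R ∨ (P ∨ (Q → (R → Q)))) → (((¬R ∨ Q) → (((R ∨ Q) → Q) ∨ P)) ∧ R)) → ((R → P) ∧ (R → P))): 0.99 > 0.16, so result = 0.16

0.16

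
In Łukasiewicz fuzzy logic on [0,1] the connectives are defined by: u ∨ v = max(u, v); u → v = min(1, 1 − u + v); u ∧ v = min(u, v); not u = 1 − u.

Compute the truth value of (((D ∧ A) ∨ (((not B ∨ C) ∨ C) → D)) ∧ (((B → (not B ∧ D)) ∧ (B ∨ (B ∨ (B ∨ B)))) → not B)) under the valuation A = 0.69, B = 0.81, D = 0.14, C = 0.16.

(D ∧ A) = min(0.14, 0.69) = 0.14
not B: Łukasiewicz ¬ gives 1 − 0.81 = 0.19
(not B ∨ C) = max(0.19, 0.16) = 0.19
((not B ∨ C) ∨ C) = max(0.19, 0.16) = 0.19
(((not B ∨ C) ∨ C) → D): min(1, 1 − 0.19 + 0.14) = 0.95
((D ∧ A) ∨ (((not B ∨ C) ∨ C) → D)) = max(0.14, 0.95) = 0.95
not B: Łukasiewicz ¬ gives 1 − 0.81 = 0.19
(not B ∧ D) = min(0.19, 0.14) = 0.14
(B → (not B ∧ D)): min(1, 1 − 0.81 + 0.14) = 0.33
(B ∨ B) = max(0.81, 0.81) = 0.81
(B ∨ (B ∨ B)) = max(0.81, 0.81) = 0.81
(B ∨ (B ∨ (B ∨ B))) = max(0.81, 0.81) = 0.81
((B → (not B ∧ D)) ∧ (B ∨ (B ∨ (B ∨ B)))) = min(0.33, 0.81) = 0.33
not B: Łukasiewicz ¬ gives 1 − 0.81 = 0.19
(((B → (not B ∧ D)) ∧ (B ∨ (B ∨ (B ∨ B)))) → not B): min(1, 1 − 0.33 + 0.19) = 0.86
(((D ∧ A) ∨ (((not B ∨ C) ∨ C) → D)) ∧ (((B → (not B ∧ D)) ∧ (B ∨ (B ∨ (B ∨ B)))) → not B)) = min(0.95, 0.86) = 0.86

0.86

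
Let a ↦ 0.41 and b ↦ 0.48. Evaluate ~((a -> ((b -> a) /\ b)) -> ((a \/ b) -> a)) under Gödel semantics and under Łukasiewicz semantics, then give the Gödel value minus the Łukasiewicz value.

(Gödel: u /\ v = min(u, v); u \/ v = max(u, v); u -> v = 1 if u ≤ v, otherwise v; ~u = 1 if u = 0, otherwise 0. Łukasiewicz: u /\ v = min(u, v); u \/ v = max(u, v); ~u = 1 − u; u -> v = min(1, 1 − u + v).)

-0.07

Gödel evaluation:
  (b -> a): 0.48 > 0.41, so result = 0.41
  ((b -> a) /\ b) = min(0.41, 0.48) = 0.41
  (a -> ((b -> a) /\ b)): 0.41 ≤ 0.41, so result = 1
  (a \/ b) = max(0.41, 0.48) = 0.48
  ((a \/ b) -> a): 0.48 > 0.41, so result = 0.41
  ((a -> ((b -> a) /\ b)) -> ((a \/ b) -> a)): 1 > 0.41, so result = 0.41
  ~((a -> ((b -> a) /\ b)) -> ((a \/ b) -> a)): Gödel ¬ of 0.41 = 0 (operand ≠ 0)
  Gödel value = 0
Łukasiewicz evaluation:
  (b -> a): min(1, 1 − 0.48 + 0.41) = 0.93
  ((b -> a) /\ b) = min(0.93, 0.48) = 0.48
  (a -> ((b -> a) /\ b)): min(1, 1 − 0.41 + 0.48) = 1
  (a \/ b) = max(0.41, 0.48) = 0.48
  ((a \/ b) -> a): min(1, 1 − 0.48 + 0.41) = 0.93
  ((a -> ((b -> a) /\ b)) -> ((a \/ b) -> a)): min(1, 1 − 1 + 0.93) = 0.93
  ~((a -> ((b -> a) /\ b)) -> ((a \/ b) -> a)): Łukasiewicz ¬ gives 1 − 0.93 = 0.07
  Łukasiewicz value = 0.07
Difference: 0 − 0.07 = -0.07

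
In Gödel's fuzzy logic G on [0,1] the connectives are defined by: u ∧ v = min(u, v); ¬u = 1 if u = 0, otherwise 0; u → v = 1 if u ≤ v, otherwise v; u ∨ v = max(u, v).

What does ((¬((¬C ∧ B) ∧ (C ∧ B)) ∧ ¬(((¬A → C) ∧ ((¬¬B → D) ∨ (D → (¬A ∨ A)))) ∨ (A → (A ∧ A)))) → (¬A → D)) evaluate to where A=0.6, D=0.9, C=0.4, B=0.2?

1.00

¬C: Gödel ¬ of 0.4 = 0 (operand ≠ 0)
(¬C ∧ B) = min(0, 0.2) = 0
(C ∧ B) = min(0.4, 0.2) = 0.2
((¬C ∧ B) ∧ (C ∧ B)) = min(0, 0.2) = 0
¬((¬C ∧ B) ∧ (C ∧ B)): Gödel ¬ of 0 = 1 (operand is 0)
¬A: Gödel ¬ of 0.6 = 0 (operand ≠ 0)
(¬A → C): 0 ≤ 0.4, so result = 1
¬B: Gödel ¬ of 0.2 = 0 (operand ≠ 0)
¬¬B: Gödel ¬ of 0 = 1 (operand is 0)
(¬¬B → D): 1 > 0.9, so result = 0.9
¬A: Gödel ¬ of 0.6 = 0 (operand ≠ 0)
(¬A ∨ A) = max(0, 0.6) = 0.6
(D → (¬A ∨ A)): 0.9 > 0.6, so result = 0.6
((¬¬B → D) ∨ (D → (¬A ∨ A))) = max(0.9, 0.6) = 0.9
((¬A → C) ∧ ((¬¬B → D) ∨ (D → (¬A ∨ A)))) = min(1, 0.9) = 0.9
(A ∧ A) = min(0.6, 0.6) = 0.6
(A → (A ∧ A)): 0.6 ≤ 0.6, so result = 1
(((¬A → C) ∧ ((¬¬B → D) ∨ (D → (¬A ∨ A)))) ∨ (A → (A ∧ A))) = max(0.9, 1) = 1
¬(((¬A → C) ∧ ((¬¬B → D) ∨ (D → (¬A ∨ A)))) ∨ (A → (A ∧ A))): Gödel ¬ of 1 = 0 (operand ≠ 0)
(¬((¬C ∧ B) ∧ (C ∧ B)) ∧ ¬(((¬A → C) ∧ ((¬¬B → D) ∨ (D → (¬A ∨ A)))) ∨ (A → (A ∧ A)))) = min(1, 0) = 0
¬A: Gödel ¬ of 0.6 = 0 (operand ≠ 0)
(¬A → D): 0 ≤ 0.9, so result = 1
((¬((¬C ∧ B) ∧ (C ∧ B)) ∧ ¬(((¬A → C) ∧ ((¬¬B → D) ∨ (D → (¬A ∨ A)))) ∨ (A → (A ∧ A)))) → (¬A → D)): 0 ≤ 1, so result = 1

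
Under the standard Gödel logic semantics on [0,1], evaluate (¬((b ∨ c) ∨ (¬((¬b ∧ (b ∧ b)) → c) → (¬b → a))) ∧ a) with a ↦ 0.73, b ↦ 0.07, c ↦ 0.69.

0.00

(b ∨ c) = max(0.07, 0.69) = 0.69
¬b: Gödel ¬ of 0.07 = 0 (operand ≠ 0)
(b ∧ b) = min(0.07, 0.07) = 0.07
(¬b ∧ (b ∧ b)) = min(0, 0.07) = 0
((¬b ∧ (b ∧ b)) → c): 0 ≤ 0.69, so result = 1
¬((¬b ∧ (b ∧ b)) → c): Gödel ¬ of 1 = 0 (operand ≠ 0)
¬b: Gödel ¬ of 0.07 = 0 (operand ≠ 0)
(¬b → a): 0 ≤ 0.73, so result = 1
(¬((¬b ∧ (b ∧ b)) → c) → (¬b → a)): 0 ≤ 1, so result = 1
((b ∨ c) ∨ (¬((¬b ∧ (b ∧ b)) → c) → (¬b → a))) = max(0.69, 1) = 1
¬((b ∨ c) ∨ (¬((¬b ∧ (b ∧ b)) → c) → (¬b → a))): Gödel ¬ of 1 = 0 (operand ≠ 0)
(¬((b ∨ c) ∨ (¬((¬b ∧ (b ∧ b)) → c) → (¬b → a))) ∧ a) = min(0, 0.73) = 0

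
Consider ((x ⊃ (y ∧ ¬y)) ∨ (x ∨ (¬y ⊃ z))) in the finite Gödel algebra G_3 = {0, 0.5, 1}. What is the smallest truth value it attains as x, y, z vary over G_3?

The minimum is attained at x = 0.5, y = 0, z = 0:
  ¬y: Gödel ¬ of 0 = 1 (operand is 0)
  (y ∧ ¬y) = min(0, 1) = 0
  (x ⊃ (y ∧ ¬y)): 0.5 > 0, so result = 0
  ¬y: Gödel ¬ of 0 = 1 (operand is 0)
  (¬y ⊃ z): 1 > 0, so result = 0
  (x ∨ (¬y ⊃ z)) = max(0.5, 0) = 0.5
  ((x ⊃ (y ∧ ¬y)) ∨ (x ∨ (¬y ⊃ z))) = max(0, 0.5) = 0.5
Checking all 27 assignments confirms none give a value below 0.50.

0.50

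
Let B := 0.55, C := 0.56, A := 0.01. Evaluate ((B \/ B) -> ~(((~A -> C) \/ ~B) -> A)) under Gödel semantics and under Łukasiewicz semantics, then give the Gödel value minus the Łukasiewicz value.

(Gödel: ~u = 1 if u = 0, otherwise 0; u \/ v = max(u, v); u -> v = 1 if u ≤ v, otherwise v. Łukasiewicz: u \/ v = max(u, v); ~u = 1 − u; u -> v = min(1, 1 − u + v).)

-1.00

Gödel evaluation:
  (B \/ B) = max(0.55, 0.55) = 0.55
  ~A: Gödel ¬ of 0.01 = 0 (operand ≠ 0)
  (~A -> C): 0 ≤ 0.56, so result = 1
  ~B: Gödel ¬ of 0.55 = 0 (operand ≠ 0)
  ((~A -> C) \/ ~B) = max(1, 0) = 1
  (((~A -> C) \/ ~B) -> A): 1 > 0.01, so result = 0.01
  ~(((~A -> C) \/ ~B) -> A): Gödel ¬ of 0.01 = 0 (operand ≠ 0)
  ((B \/ B) -> ~(((~A -> C) \/ ~B) -> A)): 0.55 > 0, so result = 0
  Gödel value = 0
Łukasiewicz evaluation:
  (B \/ B) = max(0.55, 0.55) = 0.55
  ~A: Łukasiewicz ¬ gives 1 − 0.01 = 0.99
  (~A -> C): min(1, 1 − 0.99 + 0.56) = 0.57
  ~B: Łukasiewicz ¬ gives 1 − 0.55 = 0.45
  ((~A -> C) \/ ~B) = max(0.57, 0.45) = 0.57
  (((~A -> C) \/ ~B) -> A): min(1, 1 − 0.57 + 0.01) = 0.44
  ~(((~A -> C) \/ ~B) -> A): Łukasiewicz ¬ gives 1 − 0.44 = 0.56
  ((B \/ B) -> ~(((~A -> C) \/ ~B) -> A)): min(1, 1 − 0.55 + 0.56) = 1
  Łukasiewicz value = 1
Difference: 0 − 1 = -1.00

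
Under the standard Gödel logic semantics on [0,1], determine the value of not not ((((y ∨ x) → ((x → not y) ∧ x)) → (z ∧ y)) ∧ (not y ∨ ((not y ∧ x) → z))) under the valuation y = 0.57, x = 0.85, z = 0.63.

(y ∨ x) = max(0.57, 0.85) = 0.85
not y: Gödel ¬ of 0.57 = 0 (operand ≠ 0)
(x → not y): 0.85 > 0, so result = 0
((x → not y) ∧ x) = min(0, 0.85) = 0
((y ∨ x) → ((x → not y) ∧ x)): 0.85 > 0, so result = 0
(z ∧ y) = min(0.63, 0.57) = 0.57
(((y ∨ x) → ((x → not y) ∧ x)) → (z ∧ y)): 0 ≤ 0.57, so result = 1
not y: Gödel ¬ of 0.57 = 0 (operand ≠ 0)
not y: Gödel ¬ of 0.57 = 0 (operand ≠ 0)
(not y ∧ x) = min(0, 0.85) = 0
((not y ∧ x) → z): 0 ≤ 0.63, so result = 1
(not y ∨ ((not y ∧ x) → z)) = max(0, 1) = 1
((((y ∨ x) → ((x → not y) ∧ x)) → (z ∧ y)) ∧ (not y ∨ ((not y ∧ x) → z))) = min(1, 1) = 1
not ((((y ∨ x) → ((x → not y) ∧ x)) → (z ∧ y)) ∧ (not y ∨ ((not y ∧ x) → z))): Gödel ¬ of 1 = 0 (operand ≠ 0)
not not ((((y ∨ x) → ((x → not y) ∧ x)) → (z ∧ y)) ∧ (not y ∨ ((not y ∧ x) → z))): Gödel ¬ of 0 = 1 (operand is 0)

1.00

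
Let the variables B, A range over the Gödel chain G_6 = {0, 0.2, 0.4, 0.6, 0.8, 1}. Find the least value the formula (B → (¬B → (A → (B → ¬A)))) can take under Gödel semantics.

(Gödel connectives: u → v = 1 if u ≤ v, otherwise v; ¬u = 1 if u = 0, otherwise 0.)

Every assignment gives 1. For instance at B = 0, A = 0:
  ¬B: Gödel ¬ of 0 = 1 (operand is 0)
  ¬A: Gödel ¬ of 0 = 1 (operand is 0)
  (B → ¬A): 0 ≤ 1, so result = 1
  (A → (B → ¬A)): 0 ≤ 1, so result = 1
  (¬B → (A → (B → ¬A))): 1 ≤ 1, so result = 1
  (B → (¬B → (A → (B → ¬A)))): 0 ≤ 1, so result = 1
All 36 assignments give value 1 — the formula is a G_6-tautology.

1.00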